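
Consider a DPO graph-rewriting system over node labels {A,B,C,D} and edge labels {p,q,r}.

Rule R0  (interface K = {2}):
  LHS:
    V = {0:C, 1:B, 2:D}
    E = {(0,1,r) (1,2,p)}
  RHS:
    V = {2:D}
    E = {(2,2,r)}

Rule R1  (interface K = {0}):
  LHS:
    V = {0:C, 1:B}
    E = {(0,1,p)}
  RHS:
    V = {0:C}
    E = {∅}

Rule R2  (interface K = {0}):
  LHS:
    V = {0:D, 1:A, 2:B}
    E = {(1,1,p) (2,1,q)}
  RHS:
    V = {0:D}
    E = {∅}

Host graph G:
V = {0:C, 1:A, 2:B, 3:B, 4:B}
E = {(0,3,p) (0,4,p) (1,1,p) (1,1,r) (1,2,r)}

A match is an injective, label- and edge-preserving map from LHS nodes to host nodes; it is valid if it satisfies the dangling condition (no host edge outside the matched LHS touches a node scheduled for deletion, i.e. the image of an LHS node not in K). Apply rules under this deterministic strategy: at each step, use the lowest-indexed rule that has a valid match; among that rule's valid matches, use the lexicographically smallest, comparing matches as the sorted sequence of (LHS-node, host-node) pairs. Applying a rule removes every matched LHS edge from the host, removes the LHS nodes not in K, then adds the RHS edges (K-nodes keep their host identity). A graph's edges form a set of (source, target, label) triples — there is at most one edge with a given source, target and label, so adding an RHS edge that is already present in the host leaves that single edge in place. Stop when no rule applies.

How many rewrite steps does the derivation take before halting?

initial: |V|=5 |E|=5  E = 0-p->3 0-p->4 1-p->1 1-r->1 1-r->2
step 1: apply R1 at {0↦0, 1↦3}  → |V|=4 |E|=4  E = 0-p->4 1-p->1 1-r->1 1-r->2
step 2: apply R1 at {0↦0, 1↦4}  → |V|=3 |E|=3  E = 1-p->1 1-r->1 1-r->2
normal form: no rule applies after step 2

Answer: 2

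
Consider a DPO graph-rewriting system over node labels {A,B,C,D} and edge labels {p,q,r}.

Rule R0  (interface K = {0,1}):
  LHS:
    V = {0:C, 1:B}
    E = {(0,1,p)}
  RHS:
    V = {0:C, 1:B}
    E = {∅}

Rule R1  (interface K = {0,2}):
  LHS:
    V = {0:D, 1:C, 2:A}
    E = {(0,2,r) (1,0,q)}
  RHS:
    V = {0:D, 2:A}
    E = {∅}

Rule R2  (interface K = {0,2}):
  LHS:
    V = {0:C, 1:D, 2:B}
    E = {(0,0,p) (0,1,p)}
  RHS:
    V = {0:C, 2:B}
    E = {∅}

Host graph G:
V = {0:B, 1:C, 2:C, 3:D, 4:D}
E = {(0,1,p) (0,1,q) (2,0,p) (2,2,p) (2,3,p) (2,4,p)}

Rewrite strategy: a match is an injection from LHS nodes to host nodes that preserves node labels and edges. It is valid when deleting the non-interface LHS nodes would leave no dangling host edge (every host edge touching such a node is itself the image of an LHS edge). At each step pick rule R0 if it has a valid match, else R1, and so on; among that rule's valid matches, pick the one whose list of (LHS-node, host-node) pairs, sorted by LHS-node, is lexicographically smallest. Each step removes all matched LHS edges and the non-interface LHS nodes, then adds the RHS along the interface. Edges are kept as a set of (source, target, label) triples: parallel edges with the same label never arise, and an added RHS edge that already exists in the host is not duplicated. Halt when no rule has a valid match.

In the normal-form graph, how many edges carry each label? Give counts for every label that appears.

Answer: p:2 q:1

Rewrite trace:
initial: |V|=5 |E|=6  E = 0-p->1 0-q->1 2-p->0 2-p->2 2-p->3 2-p->4
step 1: apply R0 at {0↦2, 1↦0}  → |V|=5 |E|=5  E = 0-p->1 0-q->1 2-p->2 2-p->3 2-p->4
step 2: apply R2 at {0↦2, 1↦3, 2↦0}  → |V|=4 |E|=3  E = 0-p->1 0-q->1 2-p->4
normal form: no rule applies after step 2
NF edges: [(0, 1, 'p'), (0, 1, 'q'), (2, 4, 'p')]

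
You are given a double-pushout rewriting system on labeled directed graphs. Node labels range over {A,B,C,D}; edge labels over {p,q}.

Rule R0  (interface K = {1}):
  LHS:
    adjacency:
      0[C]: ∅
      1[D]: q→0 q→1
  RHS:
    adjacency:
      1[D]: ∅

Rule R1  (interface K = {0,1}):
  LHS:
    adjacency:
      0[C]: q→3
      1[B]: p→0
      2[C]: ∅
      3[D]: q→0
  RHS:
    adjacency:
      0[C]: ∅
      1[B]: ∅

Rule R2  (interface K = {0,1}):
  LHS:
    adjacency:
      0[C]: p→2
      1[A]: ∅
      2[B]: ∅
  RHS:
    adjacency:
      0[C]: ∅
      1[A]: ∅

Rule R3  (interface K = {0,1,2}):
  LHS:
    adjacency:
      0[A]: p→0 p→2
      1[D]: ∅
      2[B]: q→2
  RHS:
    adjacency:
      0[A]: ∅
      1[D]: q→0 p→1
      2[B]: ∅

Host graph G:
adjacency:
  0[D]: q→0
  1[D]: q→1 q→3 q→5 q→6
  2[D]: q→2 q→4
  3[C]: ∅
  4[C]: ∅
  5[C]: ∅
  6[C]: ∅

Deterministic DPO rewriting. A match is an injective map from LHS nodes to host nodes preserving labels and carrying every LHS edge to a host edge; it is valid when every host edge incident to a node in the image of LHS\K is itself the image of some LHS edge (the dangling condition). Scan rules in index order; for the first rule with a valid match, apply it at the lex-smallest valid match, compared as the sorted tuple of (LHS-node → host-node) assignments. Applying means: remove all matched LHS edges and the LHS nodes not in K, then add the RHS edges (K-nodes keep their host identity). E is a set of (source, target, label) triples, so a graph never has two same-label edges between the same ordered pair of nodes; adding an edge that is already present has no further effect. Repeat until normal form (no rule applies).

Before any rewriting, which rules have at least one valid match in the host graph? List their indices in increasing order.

R0: 4 valid matches — {0↦3, 1↦1}, {0↦4, 1↦2}, {0↦5, 1↦1} (+1 more)
R1: no valid match — LHS pattern not found
R2: no valid match — LHS pattern not found
R3: no valid match — LHS pattern not found

Answer: [R0]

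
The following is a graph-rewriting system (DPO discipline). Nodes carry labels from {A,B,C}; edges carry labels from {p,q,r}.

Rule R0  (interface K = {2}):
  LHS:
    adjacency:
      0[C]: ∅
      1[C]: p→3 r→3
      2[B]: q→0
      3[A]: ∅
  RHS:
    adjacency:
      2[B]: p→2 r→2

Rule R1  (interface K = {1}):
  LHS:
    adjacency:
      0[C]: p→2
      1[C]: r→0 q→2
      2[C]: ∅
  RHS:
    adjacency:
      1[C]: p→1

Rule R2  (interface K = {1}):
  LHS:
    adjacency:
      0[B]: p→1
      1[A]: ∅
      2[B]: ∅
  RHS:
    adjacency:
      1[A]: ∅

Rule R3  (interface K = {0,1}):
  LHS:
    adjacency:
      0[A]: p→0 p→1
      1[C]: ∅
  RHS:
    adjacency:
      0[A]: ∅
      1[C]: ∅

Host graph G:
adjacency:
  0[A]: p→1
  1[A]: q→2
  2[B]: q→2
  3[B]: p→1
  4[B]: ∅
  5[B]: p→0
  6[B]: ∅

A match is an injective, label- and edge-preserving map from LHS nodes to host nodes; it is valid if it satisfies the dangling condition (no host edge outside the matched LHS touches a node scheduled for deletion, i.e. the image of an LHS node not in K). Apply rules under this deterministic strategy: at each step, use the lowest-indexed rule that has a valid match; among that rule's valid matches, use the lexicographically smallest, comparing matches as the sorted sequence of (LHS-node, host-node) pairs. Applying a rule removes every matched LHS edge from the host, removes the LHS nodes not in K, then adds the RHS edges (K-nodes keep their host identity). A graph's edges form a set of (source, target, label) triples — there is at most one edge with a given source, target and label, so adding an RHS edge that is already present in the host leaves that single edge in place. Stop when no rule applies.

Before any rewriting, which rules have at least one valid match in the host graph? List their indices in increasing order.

R0: no valid match — LHS pattern not found
R1: no valid match — LHS pattern not found
R2: 4 valid matches — {0↦3, 1↦1, 2↦4}, {0↦3, 1↦1, 2↦6}, {0↦5, 1↦0, 2↦4} (+1 more)
R3: no valid match — LHS pattern not found

Answer: [R2]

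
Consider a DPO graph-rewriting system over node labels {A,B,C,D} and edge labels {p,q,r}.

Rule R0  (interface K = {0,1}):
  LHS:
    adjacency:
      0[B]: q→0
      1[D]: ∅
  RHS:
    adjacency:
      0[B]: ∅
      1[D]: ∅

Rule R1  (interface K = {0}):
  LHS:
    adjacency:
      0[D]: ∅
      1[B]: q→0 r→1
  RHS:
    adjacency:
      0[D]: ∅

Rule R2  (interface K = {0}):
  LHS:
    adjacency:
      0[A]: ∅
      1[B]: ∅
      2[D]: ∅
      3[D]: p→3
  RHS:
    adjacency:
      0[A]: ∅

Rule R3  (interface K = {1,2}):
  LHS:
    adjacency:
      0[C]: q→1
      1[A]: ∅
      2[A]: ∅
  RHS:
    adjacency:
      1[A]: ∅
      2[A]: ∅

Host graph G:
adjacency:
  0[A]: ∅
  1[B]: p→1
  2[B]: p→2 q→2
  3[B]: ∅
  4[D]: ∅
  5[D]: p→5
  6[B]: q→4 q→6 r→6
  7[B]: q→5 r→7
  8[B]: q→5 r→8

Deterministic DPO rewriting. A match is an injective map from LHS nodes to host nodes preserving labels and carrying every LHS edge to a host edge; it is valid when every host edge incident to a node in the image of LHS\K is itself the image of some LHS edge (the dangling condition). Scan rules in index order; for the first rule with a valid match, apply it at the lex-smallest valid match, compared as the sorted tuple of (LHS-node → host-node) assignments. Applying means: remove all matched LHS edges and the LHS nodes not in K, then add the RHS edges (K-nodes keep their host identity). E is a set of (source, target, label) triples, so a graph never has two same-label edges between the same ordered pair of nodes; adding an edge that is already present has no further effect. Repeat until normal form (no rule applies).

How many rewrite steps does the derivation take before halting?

[0] host  ⇒  9 nodes, 11 edges  {1-p->1 2-p->2 2-q->2 5-p->5 6-q->4 6-q->6 6-r->6 7-q->5 7-r->7 8-q->5 8-r->8}
[1] R0 @ {0↦2, 1↦4}  ⇒  9 nodes, 10 edges  {1-p->1 2-p->2 5-p->5 6-q->4 6-q->6 6-r->6 7-q->5 7-r->7 8-q->5 8-r->8}
[2] R0 @ {0↦6, 1↦4}  ⇒  9 nodes, 9 edges  {1-p->1 2-p->2 5-p->5 6-q->4 6-r->6 7-q->5 7-r->7 8-q->5 8-r->8}
[3] R1 @ {0↦4, 1↦6}  ⇒  8 nodes, 7 edges  {1-p->1 2-p->2 5-p->5 7-q->5 7-r->7 8-q->5 8-r->8}
[4] R1 @ {0↦5, 1↦7}  ⇒  7 nodes, 5 edges  {1-p->1 2-p->2 5-p->5 8-q->5 8-r->8}
[5] R1 @ {0↦5, 1↦8}  ⇒  6 nodes, 3 edges  {1-p->1 2-p->2 5-p->5}
[6] R2 @ {0↦0, 1↦3, 2↦4, 3↦5}  ⇒  3 nodes, 2 edges  {1-p->1 2-p->2}
final graph: no rule applies after step 6

Answer: 6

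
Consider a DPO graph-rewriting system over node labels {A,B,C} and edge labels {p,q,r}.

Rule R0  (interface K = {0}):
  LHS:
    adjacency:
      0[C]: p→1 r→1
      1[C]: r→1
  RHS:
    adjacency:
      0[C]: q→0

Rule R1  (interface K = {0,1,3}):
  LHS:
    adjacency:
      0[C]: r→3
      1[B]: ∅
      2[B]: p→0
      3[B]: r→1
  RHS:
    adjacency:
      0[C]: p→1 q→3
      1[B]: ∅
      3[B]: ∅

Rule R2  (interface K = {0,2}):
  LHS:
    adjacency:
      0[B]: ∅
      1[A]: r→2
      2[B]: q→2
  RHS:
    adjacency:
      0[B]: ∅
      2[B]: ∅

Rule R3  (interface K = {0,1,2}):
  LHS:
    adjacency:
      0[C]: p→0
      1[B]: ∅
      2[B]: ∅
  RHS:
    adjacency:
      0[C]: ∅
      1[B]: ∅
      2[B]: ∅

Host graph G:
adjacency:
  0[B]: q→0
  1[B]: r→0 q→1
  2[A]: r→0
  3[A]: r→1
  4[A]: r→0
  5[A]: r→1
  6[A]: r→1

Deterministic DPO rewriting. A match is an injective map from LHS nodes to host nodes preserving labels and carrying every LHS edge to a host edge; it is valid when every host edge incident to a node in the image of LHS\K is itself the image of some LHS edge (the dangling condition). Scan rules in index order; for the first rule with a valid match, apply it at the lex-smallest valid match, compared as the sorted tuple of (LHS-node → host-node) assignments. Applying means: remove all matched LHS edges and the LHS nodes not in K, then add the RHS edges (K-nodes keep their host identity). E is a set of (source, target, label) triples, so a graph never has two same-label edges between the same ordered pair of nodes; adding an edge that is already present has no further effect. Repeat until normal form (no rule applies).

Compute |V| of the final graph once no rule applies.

start.  V:7 E:8  edges: 0-q->0 1-r->0 1-q->1 2-r->0 3-r->1 4-r->0 5-r->1 6-r->1
1. fire R2 via {0↦0, 1↦3, 2↦1}  →  V:6 E:6  edges: 0-q->0 1-r->0 2-r->0 4-r->0 5-r->1 6-r->1
2. fire R2 via {0↦1, 1↦2, 2↦0}  →  V:5 E:4  edges: 1-r->0 4-r->0 5-r->1 6-r->1
final graph: no rule applies after step 2
NF nodes: {0:B, 1:B, 4:A, 5:A, 6:A}

Answer: 5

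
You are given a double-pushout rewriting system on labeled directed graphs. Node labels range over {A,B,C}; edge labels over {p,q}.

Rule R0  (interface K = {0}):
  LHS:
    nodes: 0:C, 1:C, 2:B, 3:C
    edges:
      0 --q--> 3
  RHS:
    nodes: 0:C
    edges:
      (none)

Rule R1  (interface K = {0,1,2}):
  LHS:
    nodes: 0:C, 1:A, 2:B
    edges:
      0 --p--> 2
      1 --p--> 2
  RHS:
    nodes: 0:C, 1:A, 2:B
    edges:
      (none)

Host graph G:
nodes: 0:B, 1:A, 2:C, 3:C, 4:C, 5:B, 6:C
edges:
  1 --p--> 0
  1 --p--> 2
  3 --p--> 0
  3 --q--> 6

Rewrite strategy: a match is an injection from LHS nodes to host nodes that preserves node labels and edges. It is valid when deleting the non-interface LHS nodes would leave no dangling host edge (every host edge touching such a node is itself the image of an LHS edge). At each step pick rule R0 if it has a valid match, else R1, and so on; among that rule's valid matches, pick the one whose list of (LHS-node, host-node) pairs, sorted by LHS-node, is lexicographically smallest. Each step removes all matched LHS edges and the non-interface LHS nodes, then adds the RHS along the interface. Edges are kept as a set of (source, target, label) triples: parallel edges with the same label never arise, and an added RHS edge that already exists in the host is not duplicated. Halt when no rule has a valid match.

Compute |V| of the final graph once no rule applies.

initial: |V|=7 |E|=4  E = 1-p->0 1-p->2 3-p->0 3-q->6
step 1: apply R0 at {0↦3, 1↦4, 2↦5, 3↦6}  → |V|=4 |E|=3  E = 1-p->0 1-p->2 3-p->0
step 2: apply R1 at {0↦3, 1↦1, 2↦0}  → |V|=4 |E|=1  E = 1-p->2
halt: no rule applies after step 2
NF nodes: {0:B, 1:A, 2:C, 3:C}

Answer: 4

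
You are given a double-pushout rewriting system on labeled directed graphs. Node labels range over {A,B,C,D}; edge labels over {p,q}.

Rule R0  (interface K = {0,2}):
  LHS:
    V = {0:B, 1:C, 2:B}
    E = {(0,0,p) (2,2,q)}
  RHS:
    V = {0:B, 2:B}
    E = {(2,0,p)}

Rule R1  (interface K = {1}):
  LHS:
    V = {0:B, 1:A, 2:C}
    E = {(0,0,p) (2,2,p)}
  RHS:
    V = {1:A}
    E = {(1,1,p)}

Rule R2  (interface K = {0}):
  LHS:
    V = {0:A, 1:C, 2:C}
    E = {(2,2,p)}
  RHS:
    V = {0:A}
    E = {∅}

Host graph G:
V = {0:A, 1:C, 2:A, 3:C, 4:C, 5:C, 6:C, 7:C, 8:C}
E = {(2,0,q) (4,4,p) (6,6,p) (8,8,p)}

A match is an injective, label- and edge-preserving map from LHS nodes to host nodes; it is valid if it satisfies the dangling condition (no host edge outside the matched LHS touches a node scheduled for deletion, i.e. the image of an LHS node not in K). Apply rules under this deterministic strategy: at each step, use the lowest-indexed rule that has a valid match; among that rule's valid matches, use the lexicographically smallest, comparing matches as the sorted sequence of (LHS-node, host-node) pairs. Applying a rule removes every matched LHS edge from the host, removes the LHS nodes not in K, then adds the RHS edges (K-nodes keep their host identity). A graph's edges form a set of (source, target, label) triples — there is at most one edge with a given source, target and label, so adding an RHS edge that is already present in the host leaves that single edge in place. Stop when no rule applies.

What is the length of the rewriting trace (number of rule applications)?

Answer: 3

Derivation:
start.  V:9 E:4  edges: 2-q->0 4-p->4 6-p->6 8-p->8
1. fire R2 via {0↦0, 1↦1, 2↦4}  →  V:7 E:3  edges: 2-q->0 6-p->6 8-p->8
2. fire R2 via {0↦0, 1↦3, 2↦6}  →  V:5 E:2  edges: 2-q->0 8-p->8
3. fire R2 via {0↦0, 1↦5, 2↦8}  →  V:3 E:1  edges: 2-q->0
halt: no rule applies after step 3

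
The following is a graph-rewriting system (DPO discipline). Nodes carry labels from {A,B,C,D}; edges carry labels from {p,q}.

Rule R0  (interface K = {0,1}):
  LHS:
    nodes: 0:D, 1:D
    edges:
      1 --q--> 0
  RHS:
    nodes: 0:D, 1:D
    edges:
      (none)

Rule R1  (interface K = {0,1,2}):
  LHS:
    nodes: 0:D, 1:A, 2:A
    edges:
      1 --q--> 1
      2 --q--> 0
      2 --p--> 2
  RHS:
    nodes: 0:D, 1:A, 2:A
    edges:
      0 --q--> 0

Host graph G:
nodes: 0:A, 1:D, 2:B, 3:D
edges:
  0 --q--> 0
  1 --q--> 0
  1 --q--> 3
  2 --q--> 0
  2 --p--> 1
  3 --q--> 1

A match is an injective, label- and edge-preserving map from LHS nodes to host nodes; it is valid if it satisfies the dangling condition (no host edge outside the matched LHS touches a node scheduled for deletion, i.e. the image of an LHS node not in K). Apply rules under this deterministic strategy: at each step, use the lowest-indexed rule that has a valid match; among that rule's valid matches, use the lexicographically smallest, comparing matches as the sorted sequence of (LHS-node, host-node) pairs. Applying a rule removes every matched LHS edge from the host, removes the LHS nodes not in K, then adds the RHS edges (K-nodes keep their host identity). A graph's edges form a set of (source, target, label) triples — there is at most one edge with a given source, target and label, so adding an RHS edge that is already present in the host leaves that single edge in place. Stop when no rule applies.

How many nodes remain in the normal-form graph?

start.  V:4 E:6  edges: 0-q->0 1-q->0 1-q->3 2-q->0 2-p->1 3-q->1
1. fire R0 via {0↦1, 1↦3}  →  V:4 E:5  edges: 0-q->0 1-q->0 1-q->3 2-q->0 2-p->1
2. fire R0 via {0↦3, 1↦1}  →  V:4 E:4  edges: 0-q->0 1-q->0 2-q->0 2-p->1
final graph: no rule applies after step 2
NF nodes: {0:A, 1:D, 2:B, 3:D}

Answer: 4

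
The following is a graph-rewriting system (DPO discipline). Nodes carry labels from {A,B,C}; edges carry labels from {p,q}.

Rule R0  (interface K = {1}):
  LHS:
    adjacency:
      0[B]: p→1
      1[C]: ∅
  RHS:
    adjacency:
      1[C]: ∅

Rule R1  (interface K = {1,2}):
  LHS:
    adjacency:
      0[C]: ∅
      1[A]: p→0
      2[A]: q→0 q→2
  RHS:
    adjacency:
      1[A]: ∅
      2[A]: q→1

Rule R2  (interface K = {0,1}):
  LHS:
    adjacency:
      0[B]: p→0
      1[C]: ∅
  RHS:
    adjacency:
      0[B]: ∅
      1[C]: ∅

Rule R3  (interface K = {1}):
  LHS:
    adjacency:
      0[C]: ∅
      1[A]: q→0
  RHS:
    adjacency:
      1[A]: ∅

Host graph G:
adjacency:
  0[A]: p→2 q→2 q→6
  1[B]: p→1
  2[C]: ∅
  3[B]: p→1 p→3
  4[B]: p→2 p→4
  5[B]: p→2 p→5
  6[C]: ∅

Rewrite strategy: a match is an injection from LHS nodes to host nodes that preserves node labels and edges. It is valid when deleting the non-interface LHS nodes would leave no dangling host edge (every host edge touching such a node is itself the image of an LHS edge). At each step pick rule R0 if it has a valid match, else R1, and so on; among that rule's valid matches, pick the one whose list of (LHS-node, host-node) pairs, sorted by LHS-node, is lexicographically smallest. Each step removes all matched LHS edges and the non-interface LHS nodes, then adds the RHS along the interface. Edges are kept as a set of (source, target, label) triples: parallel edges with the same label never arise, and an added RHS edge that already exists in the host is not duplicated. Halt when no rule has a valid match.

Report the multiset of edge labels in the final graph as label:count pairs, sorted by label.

[0] host  ⇒  7 nodes, 10 edges  {0-p->2 0-q->2 0-q->6 1-p->1 3-p->1 3-p->3 4-p->2 4-p->4 5-p->2 5-p->5}
[1] R2 @ {0↦1, 1↦2}  ⇒  7 nodes, 9 edges  {0-p->2 0-q->2 0-q->6 3-p->1 3-p->3 4-p->2 4-p->4 5-p->2 5-p->5}
[2] R2 @ {0↦3, 1↦2}  ⇒  7 nodes, 8 edges  {0-p->2 0-q->2 0-q->6 3-p->1 4-p->2 4-p->4 5-p->2 5-p->5}
[3] R2 @ {0↦4, 1↦2}  ⇒  7 nodes, 7 edges  {0-p->2 0-q->2 0-q->6 3-p->1 4-p->2 5-p->2 5-p->5}
[4] R0 @ {0↦4, 1↦2}  ⇒  6 nodes, 6 edges  {0-p->2 0-q->2 0-q->6 3-p->1 5-p->2 5-p->5}
[5] R2 @ {0↦5, 1↦2}  ⇒  6 nodes, 5 edges  {0-p->2 0-q->2 0-q->6 3-p->1 5-p->2}
[6] R0 @ {0↦5, 1↦2}  ⇒  5 nodes, 4 edges  {0-p->2 0-q->2 0-q->6 3-p->1}
[7] R3 @ {0↦6, 1↦0}  ⇒  4 nodes, 3 edges  {0-p->2 0-q->2 3-p->1}
normal form: no rule applies after step 7
NF edges: [(0, 2, 'p'), (0, 2, 'q'), (3, 1, 'p')]

Answer: p:2 q:1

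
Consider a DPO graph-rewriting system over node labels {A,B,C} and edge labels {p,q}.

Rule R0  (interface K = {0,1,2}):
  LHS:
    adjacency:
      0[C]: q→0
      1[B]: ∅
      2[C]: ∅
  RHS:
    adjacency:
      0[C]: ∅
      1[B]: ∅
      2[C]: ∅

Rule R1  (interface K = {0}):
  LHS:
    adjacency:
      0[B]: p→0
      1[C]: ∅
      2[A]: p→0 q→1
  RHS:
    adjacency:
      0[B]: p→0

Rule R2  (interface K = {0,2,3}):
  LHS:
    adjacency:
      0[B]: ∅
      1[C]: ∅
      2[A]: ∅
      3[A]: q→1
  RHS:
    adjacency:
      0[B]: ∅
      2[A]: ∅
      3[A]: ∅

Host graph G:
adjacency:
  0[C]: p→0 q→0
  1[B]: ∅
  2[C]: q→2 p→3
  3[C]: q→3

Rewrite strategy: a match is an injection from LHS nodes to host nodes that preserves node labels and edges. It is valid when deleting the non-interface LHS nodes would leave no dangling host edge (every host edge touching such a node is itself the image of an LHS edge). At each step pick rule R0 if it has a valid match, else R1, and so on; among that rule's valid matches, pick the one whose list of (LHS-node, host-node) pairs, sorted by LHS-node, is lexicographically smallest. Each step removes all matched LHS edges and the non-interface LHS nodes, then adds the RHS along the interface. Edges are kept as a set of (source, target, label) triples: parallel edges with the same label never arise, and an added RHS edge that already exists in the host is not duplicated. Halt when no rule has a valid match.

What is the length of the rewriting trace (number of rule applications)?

Answer: 3

Steps:
initial: |V|=4 |E|=5  E = 0-p->0 0-q->0 2-q->2 2-p->3 3-q->3
step 1: apply R0 at {0↦0, 1↦1, 2↦2}  → |V|=4 |E|=4  E = 0-p->0 2-q->2 2-p->3 3-q->3
step 2: apply R0 at {0↦2, 1↦1, 2↦0}  → |V|=4 |E|=3  E = 0-p->0 2-p->3 3-q->3
step 3: apply R0 at {0↦3, 1↦1, 2↦0}  → |V|=4 |E|=2  E = 0-p->0 2-p->3
final graph: no rule applies after step 3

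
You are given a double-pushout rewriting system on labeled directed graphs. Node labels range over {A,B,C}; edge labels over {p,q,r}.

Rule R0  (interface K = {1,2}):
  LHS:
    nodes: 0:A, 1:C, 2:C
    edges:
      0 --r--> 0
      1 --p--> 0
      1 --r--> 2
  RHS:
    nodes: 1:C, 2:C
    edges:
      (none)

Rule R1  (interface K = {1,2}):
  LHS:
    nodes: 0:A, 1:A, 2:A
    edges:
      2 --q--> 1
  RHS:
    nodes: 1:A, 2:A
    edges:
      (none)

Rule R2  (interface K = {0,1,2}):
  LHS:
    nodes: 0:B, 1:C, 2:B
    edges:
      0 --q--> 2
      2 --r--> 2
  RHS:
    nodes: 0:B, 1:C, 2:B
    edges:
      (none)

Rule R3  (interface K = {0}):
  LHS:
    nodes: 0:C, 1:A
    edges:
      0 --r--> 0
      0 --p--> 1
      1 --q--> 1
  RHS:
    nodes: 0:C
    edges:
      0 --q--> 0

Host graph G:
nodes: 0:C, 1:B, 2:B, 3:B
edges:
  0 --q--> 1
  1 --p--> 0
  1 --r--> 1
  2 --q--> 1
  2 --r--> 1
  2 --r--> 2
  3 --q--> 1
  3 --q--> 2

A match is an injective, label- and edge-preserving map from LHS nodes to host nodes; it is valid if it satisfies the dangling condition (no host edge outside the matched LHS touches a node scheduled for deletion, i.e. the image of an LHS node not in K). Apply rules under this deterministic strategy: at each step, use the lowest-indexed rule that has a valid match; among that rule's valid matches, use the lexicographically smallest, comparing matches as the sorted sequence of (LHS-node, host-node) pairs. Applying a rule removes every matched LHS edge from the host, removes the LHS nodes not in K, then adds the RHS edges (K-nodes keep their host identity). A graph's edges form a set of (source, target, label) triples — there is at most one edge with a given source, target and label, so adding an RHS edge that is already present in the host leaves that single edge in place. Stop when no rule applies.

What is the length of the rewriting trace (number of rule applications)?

start.  V:4 E:8  edges: 0-q->1 1-p->0 1-r->1 2-q->1 2-r->1 2-r->2 3-q->1 3-q->2
1. fire R2 via {0↦2, 1↦0, 2↦1}  →  V:4 E:6  edges: 0-q->1 1-p->0 2-r->1 2-r->2 3-q->1 3-q->2
2. fire R2 via {0↦3, 1↦0, 2↦2}  →  V:4 E:4  edges: 0-q->1 1-p->0 2-r->1 3-q->1
final graph: no rule applies after step 2

Answer: 2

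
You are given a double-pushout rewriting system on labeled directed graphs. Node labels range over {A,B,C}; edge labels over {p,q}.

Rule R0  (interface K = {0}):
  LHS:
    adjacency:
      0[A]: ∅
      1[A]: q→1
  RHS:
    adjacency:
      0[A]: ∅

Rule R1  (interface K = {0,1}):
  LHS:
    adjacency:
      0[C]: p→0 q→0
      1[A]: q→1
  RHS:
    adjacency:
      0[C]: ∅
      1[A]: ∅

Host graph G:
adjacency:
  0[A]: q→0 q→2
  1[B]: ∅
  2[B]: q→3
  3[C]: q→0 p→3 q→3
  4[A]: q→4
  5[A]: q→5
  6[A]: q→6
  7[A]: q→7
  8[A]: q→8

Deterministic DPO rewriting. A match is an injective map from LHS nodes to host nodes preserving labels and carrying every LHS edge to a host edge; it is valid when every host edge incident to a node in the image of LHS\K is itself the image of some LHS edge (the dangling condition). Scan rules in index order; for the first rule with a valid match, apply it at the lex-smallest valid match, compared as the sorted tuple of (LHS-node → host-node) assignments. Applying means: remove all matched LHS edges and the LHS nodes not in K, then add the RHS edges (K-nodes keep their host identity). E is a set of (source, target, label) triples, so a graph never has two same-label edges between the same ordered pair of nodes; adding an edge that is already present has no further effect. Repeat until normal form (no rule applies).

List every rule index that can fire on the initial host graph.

R0: 25 valid matches — {0↦0, 1↦4}, {0↦0, 1↦5}, {0↦0, 1↦6} (+22 more)
R1: 6 valid matches — {0↦3, 1↦0}, {0↦3, 1↦4}, {0↦3, 1↦5} (+3 more)

Answer: [R0,R1]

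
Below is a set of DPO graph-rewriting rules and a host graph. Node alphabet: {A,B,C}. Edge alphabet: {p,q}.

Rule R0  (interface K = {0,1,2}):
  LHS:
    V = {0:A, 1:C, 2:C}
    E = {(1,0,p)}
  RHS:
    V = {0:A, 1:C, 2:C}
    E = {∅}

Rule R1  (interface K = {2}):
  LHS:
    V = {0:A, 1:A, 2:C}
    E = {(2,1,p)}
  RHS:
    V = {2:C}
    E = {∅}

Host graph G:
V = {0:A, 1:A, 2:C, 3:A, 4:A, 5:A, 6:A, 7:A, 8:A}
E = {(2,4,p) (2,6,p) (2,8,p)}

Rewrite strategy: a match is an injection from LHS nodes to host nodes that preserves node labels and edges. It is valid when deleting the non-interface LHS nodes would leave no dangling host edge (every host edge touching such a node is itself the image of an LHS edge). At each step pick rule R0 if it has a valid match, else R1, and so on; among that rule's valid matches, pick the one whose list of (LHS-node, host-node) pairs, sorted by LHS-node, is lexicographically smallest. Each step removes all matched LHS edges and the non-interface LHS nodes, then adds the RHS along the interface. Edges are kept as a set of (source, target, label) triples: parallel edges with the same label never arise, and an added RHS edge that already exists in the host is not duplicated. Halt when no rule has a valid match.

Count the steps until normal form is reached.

Answer: 3

Derivation:
start.  V:9 E:3  edges: 2-p->4 2-p->6 2-p->8
1. fire R1 via {0↦0, 1↦4, 2↦2}  →  V:7 E:2  edges: 2-p->6 2-p->8
2. fire R1 via {0↦1, 1↦6, 2↦2}  →  V:5 E:1  edges: 2-p->8
3. fire R1 via {0↦3, 1↦8, 2↦2}  →  V:3 E:0  edges: ∅
halt: no rule applies after step 3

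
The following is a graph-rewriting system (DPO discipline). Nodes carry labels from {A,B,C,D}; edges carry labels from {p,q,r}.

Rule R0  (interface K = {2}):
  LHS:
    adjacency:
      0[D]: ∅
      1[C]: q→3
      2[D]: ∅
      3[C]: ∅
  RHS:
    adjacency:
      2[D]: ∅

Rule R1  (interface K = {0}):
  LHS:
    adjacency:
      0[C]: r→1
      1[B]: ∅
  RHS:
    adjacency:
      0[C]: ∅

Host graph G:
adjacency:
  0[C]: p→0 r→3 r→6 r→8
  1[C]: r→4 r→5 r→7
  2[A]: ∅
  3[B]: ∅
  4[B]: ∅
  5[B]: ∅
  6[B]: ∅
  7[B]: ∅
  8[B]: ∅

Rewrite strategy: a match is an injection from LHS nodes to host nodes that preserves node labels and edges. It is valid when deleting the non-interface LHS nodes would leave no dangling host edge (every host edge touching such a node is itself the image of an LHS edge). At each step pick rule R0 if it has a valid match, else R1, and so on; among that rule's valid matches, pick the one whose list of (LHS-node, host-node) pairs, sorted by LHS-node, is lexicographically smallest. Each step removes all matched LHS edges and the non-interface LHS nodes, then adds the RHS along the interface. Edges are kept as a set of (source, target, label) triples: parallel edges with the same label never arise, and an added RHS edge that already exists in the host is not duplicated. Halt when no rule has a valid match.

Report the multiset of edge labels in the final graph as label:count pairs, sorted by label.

initial: |V|=9 |E|=7  E = 0-p->0 0-r->3 0-r->6 0-r->8 1-r->4 1-r->5 1-r->7
step 1: apply R1 at {0↦0, 1↦3}  → |V|=8 |E|=6  E = 0-p->0 0-r->6 0-r->8 1-r->4 1-r->5 1-r->7
step 2: apply R1 at {0↦0, 1↦6}  → |V|=7 |E|=5  E = 0-p->0 0-r->8 1-r->4 1-r->5 1-r->7
step 3: apply R1 at {0↦0, 1↦8}  → |V|=6 |E|=4  E = 0-p->0 1-r->4 1-r->5 1-r->7
step 4: apply R1 at {0↦1, 1↦4}  → |V|=5 |E|=3  E = 0-p->0 1-r->5 1-r->7
step 5: apply R1 at {0↦1, 1↦5}  → |V|=4 |E|=2  E = 0-p->0 1-r->7
step 6: apply R1 at {0↦1, 1↦7}  → |V|=3 |E|=1  E = 0-p->0
normal form: no rule applies after step 6
NF edges: [(0, 0, 'p')]

Answer: p:1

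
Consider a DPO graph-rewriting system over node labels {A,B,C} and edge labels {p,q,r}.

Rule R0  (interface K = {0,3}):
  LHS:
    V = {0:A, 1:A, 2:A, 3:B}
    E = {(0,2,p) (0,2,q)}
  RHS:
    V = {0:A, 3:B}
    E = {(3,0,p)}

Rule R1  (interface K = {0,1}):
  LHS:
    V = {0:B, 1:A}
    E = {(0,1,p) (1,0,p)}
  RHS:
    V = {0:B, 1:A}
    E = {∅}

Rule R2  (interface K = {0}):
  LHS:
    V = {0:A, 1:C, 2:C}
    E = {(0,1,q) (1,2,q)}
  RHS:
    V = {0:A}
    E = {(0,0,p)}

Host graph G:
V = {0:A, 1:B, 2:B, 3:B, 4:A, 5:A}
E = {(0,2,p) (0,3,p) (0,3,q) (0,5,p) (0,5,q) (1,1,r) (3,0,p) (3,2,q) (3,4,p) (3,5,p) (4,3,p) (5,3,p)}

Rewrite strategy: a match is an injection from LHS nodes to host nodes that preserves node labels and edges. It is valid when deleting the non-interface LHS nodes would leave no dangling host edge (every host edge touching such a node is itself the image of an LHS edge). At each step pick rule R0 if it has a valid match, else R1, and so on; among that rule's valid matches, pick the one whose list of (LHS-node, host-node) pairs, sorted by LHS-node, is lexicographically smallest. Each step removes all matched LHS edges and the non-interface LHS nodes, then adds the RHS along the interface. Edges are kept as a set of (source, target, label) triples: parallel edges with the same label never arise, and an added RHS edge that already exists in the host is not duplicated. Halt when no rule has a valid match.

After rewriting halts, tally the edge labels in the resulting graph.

Answer: p:2 q:2 r:1

Steps:
[0] host  ⇒  6 nodes, 12 edges  {0-p->2 0-p->3 0-q->3 0-p->5 0-q->5 1-r->1 3-p->0 3-q->2 3-p->4 3-p->5 4-p->3 5-p->3}
[1] R1 @ {0↦3, 1↦0}  ⇒  6 nodes, 10 edges  {0-p->2 0-q->3 0-p->5 0-q->5 1-r->1 3-q->2 3-p->4 3-p->5 4-p->3 5-p->3}
[2] R1 @ {0↦3, 1↦4}  ⇒  6 nodes, 8 edges  {0-p->2 0-q->3 0-p->5 0-q->5 1-r->1 3-q->2 3-p->5 5-p->3}
[3] R1 @ {0↦3, 1↦5}  ⇒  6 nodes, 6 edges  {0-p->2 0-q->3 0-p->5 0-q->5 1-r->1 3-q->2}
[4] R0 @ {0↦0, 1↦4, 2↦5, 3↦1}  ⇒  4 nodes, 5 edges  {0-p->2 0-q->3 1-p->0 1-r->1 3-q->2}
halt: no rule applies after step 4
NF edges: [(0, 2, 'p'), (0, 3, 'q'), (1, 0, 'p'), (1, 1, 'r'), (3, 2, 'q')]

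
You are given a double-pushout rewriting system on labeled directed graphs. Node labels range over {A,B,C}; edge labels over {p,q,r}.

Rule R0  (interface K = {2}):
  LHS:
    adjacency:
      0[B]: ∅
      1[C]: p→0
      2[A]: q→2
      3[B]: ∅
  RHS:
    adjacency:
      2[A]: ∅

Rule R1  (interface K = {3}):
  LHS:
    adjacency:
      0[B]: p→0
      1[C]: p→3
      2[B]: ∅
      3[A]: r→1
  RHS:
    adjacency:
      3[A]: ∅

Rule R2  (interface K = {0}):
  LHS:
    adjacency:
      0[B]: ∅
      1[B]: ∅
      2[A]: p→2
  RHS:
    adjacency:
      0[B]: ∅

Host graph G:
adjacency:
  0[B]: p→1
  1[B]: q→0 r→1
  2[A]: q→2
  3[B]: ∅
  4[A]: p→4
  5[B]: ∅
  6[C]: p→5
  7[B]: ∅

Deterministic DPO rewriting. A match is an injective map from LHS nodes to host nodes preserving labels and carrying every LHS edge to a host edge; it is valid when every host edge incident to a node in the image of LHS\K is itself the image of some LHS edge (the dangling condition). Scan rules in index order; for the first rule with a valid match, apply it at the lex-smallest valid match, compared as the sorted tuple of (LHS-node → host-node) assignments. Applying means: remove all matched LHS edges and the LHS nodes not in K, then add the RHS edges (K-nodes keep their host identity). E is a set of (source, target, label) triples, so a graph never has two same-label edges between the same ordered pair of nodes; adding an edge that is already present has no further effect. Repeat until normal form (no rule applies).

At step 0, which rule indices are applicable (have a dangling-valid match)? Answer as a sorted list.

Answer: [R0,R2]

Derivation:
R0: 2 valid matches — {0↦5, 1↦6, 2↦2, 3↦3}, {0↦5, 1↦6, 2↦2, 3↦7}
R1: no valid match — LHS pattern not found
R2: 8 valid matches — {0↦0, 1↦3, 2↦4}, {0↦0, 1↦7, 2↦4}, {0↦1, 1↦3, 2↦4} (+5 more)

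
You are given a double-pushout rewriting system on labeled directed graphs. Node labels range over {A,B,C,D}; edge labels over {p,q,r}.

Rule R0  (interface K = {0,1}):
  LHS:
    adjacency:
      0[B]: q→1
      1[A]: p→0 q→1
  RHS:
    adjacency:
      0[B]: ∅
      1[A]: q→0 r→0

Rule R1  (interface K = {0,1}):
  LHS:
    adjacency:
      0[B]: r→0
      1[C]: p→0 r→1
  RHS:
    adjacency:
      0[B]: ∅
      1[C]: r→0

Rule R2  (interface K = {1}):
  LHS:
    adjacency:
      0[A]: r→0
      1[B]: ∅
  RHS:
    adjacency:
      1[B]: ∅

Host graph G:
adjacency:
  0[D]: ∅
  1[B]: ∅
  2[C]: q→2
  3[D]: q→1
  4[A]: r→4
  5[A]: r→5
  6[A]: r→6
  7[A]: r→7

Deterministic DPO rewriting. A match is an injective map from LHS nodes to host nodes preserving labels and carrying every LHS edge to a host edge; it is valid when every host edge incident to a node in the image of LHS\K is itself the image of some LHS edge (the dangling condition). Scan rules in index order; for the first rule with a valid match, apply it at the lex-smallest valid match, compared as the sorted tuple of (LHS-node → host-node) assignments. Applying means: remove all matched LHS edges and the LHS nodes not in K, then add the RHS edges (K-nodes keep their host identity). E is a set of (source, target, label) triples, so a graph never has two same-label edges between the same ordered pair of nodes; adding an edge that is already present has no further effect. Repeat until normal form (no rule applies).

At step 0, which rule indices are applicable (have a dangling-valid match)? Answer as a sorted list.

R0: no valid match — LHS pattern not found
R1: no valid match — LHS pattern not found
R2: 4 valid matches — {0↦4, 1↦1}, {0↦5, 1↦1}, {0↦6, 1↦1} (+1 more)

Answer: [R2]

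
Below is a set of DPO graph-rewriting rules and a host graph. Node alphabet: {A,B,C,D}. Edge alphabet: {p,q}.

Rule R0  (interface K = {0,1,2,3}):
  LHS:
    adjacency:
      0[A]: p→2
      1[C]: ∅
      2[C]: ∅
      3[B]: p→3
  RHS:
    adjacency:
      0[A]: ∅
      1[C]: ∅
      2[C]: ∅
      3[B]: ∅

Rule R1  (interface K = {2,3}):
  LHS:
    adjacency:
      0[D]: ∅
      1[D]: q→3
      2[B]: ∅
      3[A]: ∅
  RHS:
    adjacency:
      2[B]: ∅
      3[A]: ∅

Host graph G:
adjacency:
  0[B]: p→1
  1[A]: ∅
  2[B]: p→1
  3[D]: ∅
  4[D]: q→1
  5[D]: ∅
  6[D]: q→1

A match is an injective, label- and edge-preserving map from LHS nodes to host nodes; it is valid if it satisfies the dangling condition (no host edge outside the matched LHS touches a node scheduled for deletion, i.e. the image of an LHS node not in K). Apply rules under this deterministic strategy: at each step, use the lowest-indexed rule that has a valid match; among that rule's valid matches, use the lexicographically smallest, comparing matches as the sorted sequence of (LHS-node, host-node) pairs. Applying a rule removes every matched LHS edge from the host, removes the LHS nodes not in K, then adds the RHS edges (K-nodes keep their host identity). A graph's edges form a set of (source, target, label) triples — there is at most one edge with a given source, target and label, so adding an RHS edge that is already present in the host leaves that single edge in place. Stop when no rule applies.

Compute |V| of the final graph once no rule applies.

Answer: 3

Steps:
initial: |V|=7 |E|=4  E = 0-p->1 2-p->1 4-q->1 6-q->1
step 1: apply R1 at {0↦3, 1↦4, 2↦0, 3↦1}  → |V|=5 |E|=3  E = 0-p->1 2-p->1 6-q->1
step 2: apply R1 at {0↦5, 1↦6, 2↦0, 3↦1}  → |V|=3 |E|=2  E = 0-p->1 2-p->1
normal form: no rule applies after step 2
NF nodes: {0:B, 1:A, 2:B}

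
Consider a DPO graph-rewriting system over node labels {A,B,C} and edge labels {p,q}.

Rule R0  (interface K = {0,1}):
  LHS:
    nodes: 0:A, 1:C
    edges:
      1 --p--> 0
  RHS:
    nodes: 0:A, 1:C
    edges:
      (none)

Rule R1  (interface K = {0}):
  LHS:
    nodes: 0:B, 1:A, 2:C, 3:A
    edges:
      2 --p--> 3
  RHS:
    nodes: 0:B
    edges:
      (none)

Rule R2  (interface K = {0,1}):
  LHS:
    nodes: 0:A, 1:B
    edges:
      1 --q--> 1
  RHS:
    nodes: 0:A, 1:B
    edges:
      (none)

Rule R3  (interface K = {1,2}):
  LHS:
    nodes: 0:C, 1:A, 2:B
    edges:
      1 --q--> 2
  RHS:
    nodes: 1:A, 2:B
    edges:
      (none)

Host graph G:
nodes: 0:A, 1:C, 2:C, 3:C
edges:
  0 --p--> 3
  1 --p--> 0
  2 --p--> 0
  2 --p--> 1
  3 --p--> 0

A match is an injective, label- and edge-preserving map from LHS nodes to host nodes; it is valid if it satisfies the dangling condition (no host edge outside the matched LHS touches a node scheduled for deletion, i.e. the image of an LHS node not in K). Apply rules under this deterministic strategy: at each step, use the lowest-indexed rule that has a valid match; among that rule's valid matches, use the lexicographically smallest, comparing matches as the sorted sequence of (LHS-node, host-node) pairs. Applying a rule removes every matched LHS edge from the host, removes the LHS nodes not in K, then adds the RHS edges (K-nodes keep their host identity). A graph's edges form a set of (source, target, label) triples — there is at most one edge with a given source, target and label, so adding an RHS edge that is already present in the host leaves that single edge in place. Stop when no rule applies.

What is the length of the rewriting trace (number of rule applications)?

Answer: 3

Rewrite trace:
initial: |V|=4 |E|=5  E = 0-p->3 1-p->0 2-p->0 2-p->1 3-p->0
step 1: apply R0 at {0↦0, 1↦1}  → |V|=4 |E|=4  E = 0-p->3 2-p->0 2-p->1 3-p->0
step 2: apply R0 at {0↦0, 1↦2}  → |V|=4 |E|=3  E = 0-p->3 2-p->1 3-p->0
step 3: apply R0 at {0↦0, 1↦3}  → |V|=4 |E|=2  E = 0-p->3 2-p->1
normal form: no rule applies after step 3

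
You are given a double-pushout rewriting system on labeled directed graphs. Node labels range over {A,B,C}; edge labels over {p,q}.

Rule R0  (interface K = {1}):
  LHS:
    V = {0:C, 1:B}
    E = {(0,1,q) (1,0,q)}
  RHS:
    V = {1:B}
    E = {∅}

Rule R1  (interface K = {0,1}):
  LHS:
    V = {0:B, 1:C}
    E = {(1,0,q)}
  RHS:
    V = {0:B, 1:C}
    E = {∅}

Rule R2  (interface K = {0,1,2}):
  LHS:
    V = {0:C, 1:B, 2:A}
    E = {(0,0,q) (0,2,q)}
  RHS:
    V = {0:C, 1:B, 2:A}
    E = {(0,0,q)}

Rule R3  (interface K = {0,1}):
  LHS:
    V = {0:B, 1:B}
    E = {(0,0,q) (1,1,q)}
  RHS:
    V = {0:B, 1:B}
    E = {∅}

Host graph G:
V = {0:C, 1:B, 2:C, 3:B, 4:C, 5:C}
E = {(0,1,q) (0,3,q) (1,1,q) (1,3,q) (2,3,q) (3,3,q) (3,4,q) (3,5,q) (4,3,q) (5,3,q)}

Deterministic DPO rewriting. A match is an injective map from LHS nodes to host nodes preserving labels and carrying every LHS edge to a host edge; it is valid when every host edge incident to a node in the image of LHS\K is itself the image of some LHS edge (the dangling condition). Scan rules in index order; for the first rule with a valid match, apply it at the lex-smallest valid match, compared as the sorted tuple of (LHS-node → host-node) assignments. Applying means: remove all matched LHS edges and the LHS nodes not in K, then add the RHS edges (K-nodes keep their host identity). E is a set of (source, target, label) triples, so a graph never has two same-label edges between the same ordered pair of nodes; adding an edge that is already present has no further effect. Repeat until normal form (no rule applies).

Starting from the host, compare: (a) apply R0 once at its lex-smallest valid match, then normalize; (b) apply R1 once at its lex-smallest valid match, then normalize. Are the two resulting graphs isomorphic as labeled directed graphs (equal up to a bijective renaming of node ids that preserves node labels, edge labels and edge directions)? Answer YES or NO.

branch R0-first: apply at {0↦4, 1↦3} → |E|=8, then 5 more step(s) → NF |V|=4 |E|=1 V={0:C, 1:B, 2:C, 3:B} E=1-q->3
branch R1-first: apply at {0↦1, 1↦0} → |E|=9, then 5 more step(s) → NF |V|=4 |E|=1 V={0:C, 1:B, 2:C, 3:B} E=1-q->3
graphs isomorphic (equal up to label-preserving node renaming)

Answer: YES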